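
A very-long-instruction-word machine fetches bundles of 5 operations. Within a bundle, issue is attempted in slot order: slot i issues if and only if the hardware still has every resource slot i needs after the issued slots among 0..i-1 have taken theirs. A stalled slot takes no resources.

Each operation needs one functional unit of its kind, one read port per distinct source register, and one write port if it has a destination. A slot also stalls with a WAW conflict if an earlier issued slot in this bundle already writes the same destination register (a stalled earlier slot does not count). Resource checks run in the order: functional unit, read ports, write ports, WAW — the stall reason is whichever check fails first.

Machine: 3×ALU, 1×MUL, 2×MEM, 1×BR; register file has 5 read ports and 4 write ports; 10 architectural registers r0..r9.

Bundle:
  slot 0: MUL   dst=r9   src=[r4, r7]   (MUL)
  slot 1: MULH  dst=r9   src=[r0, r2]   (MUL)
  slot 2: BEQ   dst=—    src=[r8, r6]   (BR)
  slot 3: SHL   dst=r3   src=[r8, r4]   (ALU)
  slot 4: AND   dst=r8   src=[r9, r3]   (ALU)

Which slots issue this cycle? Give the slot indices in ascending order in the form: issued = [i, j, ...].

[0] MUL needs rd=2 wr=1: ok; after: ALU=3 MUL=0 MEM=2 BR=1, R=3, W=3
[1] MUL needs rd=2 wr=1: FU; after: ALU=3 MUL=0 MEM=2 BR=1, R=3, W=3
[2] BR needs rd=2 wr=0: ok; after: ALU=3 MUL=0 MEM=2 BR=0, R=1, W=3
[3] ALU needs rd=2 wr=1: RD_PORT; after: ALU=3 MUL=0 MEM=2 BR=0, R=1, W=3
[4] ALU needs rd=2 wr=1: RD_PORT; after: ALU=3 MUL=0 MEM=2 BR=0, R=1, W=3

issued = [0, 2]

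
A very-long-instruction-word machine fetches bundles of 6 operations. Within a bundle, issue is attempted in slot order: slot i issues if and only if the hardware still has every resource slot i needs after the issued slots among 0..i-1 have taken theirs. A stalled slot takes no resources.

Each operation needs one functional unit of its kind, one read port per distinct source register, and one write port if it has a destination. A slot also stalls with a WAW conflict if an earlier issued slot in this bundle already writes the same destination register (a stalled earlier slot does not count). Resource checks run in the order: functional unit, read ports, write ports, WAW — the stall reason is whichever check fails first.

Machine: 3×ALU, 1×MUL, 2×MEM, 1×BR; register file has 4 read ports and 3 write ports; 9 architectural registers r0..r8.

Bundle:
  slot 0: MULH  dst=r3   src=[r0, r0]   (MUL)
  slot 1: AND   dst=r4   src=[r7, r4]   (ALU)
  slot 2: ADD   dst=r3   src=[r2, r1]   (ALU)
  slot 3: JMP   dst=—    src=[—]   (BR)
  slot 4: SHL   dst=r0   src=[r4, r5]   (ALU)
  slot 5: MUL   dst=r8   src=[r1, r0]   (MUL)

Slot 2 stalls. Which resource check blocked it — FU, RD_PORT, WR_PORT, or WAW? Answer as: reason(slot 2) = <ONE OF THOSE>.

  0. MUL→r3 ⇒ go  {3A/0Mu/2Ld/1B | 3r 2w}
  1. ALU→r4 ⇒ go  {2A/0Mu/2Ld/1B | 1r 1w}
  2. ALU→r3 ⇒ no(RD_PORT)  {2A/0Mu/2Ld/1B | 1r 1w}
  3. BR ⇒ go  {2A/0Mu/2Ld/0B | 1r 1w}
  4. ALU→r0 ⇒ no(RD_PORT)  {2A/0Mu/2Ld/0B | 1r 1w}
  5. MUL→r8 ⇒ no(FU)  {2A/0Mu/2Ld/0B | 1r 1w}

reason(slot 2) = RD_PORT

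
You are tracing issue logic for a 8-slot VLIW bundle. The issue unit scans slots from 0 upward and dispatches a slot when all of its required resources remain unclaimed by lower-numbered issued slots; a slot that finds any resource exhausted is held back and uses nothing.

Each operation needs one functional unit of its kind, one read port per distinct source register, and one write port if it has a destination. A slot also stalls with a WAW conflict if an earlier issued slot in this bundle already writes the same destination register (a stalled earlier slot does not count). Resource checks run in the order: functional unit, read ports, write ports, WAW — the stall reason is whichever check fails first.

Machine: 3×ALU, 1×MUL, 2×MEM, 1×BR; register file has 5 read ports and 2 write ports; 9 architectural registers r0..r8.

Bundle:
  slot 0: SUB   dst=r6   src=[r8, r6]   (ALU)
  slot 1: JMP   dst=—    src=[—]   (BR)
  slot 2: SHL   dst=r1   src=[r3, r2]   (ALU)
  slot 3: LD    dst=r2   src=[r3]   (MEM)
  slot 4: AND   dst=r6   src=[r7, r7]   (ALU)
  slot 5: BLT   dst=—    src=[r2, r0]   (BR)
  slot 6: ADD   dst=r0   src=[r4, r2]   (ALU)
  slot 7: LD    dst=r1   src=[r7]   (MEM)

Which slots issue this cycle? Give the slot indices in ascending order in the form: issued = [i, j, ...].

issued = [0, 1, 2]

  0. ALU→r6 ⇒ go  {2A/1Mu/2Ld/1B | 3r 1w}
  1. BR ⇒ go  {2A/1Mu/2Ld/0B | 3r 1w}
  2. ALU→r1 ⇒ go  {1A/1Mu/2Ld/0B | 1r 0w}
  3. MEM→r2 ⇒ no(WR_PORT)  {1A/1Mu/2Ld/0B | 1r 0w}
  4. ALU→r6 ⇒ no(WR_PORT)  {1A/1Mu/2Ld/0B | 1r 0w}
  5. BR ⇒ no(FU)  {1A/1Mu/2Ld/0B | 1r 0w}
  6. ALU→r0 ⇒ no(RD_PORT)  {1A/1Mu/2Ld/0B | 1r 0w}
  7. MEM→r1 ⇒ no(WR_PORT)  {1A/1Mu/2Ld/0B | 1r 0w}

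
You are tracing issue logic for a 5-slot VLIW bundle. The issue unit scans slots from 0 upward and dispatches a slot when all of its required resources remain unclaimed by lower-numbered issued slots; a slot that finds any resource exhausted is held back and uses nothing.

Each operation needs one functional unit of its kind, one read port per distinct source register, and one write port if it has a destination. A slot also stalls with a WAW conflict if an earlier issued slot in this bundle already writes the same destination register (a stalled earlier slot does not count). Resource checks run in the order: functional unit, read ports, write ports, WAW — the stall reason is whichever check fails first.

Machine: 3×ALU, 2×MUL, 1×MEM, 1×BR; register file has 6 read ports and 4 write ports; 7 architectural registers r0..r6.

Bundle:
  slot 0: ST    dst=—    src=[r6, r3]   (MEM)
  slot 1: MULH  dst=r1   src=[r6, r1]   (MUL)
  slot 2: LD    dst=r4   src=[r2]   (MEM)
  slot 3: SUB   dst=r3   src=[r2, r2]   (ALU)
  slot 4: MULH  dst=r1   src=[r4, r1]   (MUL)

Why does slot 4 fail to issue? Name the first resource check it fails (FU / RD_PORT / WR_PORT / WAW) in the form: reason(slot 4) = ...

[0] MEM needs rd=2 wr=0: ok; after: ALU=3 MUL=2 MEM=0 BR=1, R=4, W=4
[1] MUL needs rd=2 wr=1: ok; after: ALU=3 MUL=1 MEM=0 BR=1, R=2, W=3
[2] MEM needs rd=1 wr=1: FU; after: ALU=3 MUL=1 MEM=0 BR=1, R=2, W=3
[3] ALU needs rd=1 wr=1: ok; after: ALU=2 MUL=1 MEM=0 BR=1, R=1, W=2
[4] MUL needs rd=2 wr=1: RD_PORT; after: ALU=2 MUL=1 MEM=0 BR=1, R=1, W=2

reason(slot 4) = RD_PORT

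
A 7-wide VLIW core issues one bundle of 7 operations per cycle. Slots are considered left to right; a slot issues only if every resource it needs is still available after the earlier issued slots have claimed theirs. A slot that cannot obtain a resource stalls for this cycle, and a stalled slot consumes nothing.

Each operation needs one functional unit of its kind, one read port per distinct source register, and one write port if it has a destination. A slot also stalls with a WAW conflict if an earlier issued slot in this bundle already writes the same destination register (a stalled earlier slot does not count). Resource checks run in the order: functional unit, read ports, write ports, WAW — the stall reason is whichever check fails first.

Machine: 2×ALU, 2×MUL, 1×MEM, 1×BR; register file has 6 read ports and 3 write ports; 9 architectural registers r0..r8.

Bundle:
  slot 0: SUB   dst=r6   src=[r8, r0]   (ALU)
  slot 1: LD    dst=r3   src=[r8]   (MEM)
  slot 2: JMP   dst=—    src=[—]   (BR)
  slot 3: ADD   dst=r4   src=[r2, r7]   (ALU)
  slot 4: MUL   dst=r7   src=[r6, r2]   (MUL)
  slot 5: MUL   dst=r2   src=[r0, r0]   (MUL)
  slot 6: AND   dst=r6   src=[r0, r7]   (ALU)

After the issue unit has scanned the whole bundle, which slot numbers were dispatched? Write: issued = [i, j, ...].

  0. ALU→r6 ⇒ go  {1A/2Mu/1Ld/1B | 4r 2w}
  1. MEM→r3 ⇒ go  {1A/2Mu/0Ld/1B | 3r 1w}
  2. BR ⇒ go  {1A/2Mu/0Ld/0B | 3r 1w}
  3. ALU→r4 ⇒ go  {0A/2Mu/0Ld/0B | 1r 0w}
  4. MUL→r7 ⇒ no(RD_PORT)  {0A/2Mu/0Ld/0B | 1r 0w}
  5. MUL→r2 ⇒ no(WR_PORT)  {0A/2Mu/0Ld/0B | 1r 0w}
  6. ALU→r6 ⇒ no(FU)  {0A/2Mu/0Ld/0B | 1r 0w}

issued = [0, 1, 2, 3]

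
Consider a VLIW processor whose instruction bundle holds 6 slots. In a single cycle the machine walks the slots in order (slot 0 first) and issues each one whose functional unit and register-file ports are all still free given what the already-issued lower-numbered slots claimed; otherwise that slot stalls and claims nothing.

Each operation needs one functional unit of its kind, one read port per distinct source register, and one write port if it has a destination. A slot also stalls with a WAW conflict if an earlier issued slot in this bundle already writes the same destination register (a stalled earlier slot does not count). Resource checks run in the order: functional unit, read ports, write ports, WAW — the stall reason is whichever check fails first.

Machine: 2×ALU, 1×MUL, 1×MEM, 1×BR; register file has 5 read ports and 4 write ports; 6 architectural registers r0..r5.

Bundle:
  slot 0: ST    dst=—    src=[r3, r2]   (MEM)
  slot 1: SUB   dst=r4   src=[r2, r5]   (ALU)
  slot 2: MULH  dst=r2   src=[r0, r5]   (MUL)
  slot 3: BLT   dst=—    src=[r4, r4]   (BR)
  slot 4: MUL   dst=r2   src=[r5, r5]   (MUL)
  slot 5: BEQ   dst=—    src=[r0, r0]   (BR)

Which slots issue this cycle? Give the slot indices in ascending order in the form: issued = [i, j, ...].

#0 MEM src=r3,r2 dispatched  <A:2 Mu:1 Ld:0 B:1 rd:3 wr:4>
#1 ALU src=r2,r5 dispatched  <A:1 Mu:1 Ld:0 B:1 rd:1 wr:3>
#2 MUL src=r0,r5 held:RD_PORT  <A:1 Mu:1 Ld:0 B:1 rd:1 wr:3>
#3 BR src=r4,r4 dispatched  <A:1 Mu:1 Ld:0 B:0 rd:0 wr:3>
#4 MUL src=r5,r5 held:RD_PORT  <A:1 Mu:1 Ld:0 B:0 rd:0 wr:3>
#5 BR src=r0,r0 held:FU  <A:1 Mu:1 Ld:0 B:0 rd:0 wr:3>

issued = [0, 1, 3]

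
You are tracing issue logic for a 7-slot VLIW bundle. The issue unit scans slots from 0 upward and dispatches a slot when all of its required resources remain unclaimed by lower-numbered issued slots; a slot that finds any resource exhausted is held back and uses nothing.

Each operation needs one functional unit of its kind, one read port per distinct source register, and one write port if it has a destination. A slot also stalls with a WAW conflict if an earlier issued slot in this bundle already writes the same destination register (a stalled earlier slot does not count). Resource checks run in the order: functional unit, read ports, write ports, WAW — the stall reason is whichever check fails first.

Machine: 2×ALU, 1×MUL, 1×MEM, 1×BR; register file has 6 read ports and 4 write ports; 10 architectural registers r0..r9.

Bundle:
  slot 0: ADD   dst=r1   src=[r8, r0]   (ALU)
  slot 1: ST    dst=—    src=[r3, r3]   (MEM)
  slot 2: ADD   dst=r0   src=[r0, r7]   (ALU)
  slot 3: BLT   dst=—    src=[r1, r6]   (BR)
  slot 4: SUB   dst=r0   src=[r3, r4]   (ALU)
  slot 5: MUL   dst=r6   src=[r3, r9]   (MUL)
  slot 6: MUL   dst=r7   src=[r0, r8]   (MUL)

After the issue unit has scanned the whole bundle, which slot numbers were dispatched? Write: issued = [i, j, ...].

issued = [0, 1, 2]

(0) want 1×ALU +2rd +1wr — yes → AL1|MU1|ME1|BR1|rd4|wr3
(1) want 1×MEM +1rd +0wr — yes → AL1|MU1|ME0|BR1|rd3|wr3
(2) want 1×ALU +2rd +1wr — yes → AL0|MU1|ME0|BR1|rd1|wr2
(3) want 1×BR +2rd +0wr — RD_PORT → AL0|MU1|ME0|BR1|rd1|wr2
(4) want 1×ALU +2rd +1wr — FU → AL0|MU1|ME0|BR1|rd1|wr2
(5) want 1×MUL +2rd +1wr — RD_PORT → AL0|MU1|ME0|BR1|rd1|wr2
(6) want 1×MUL +2rd +1wr — RD_PORT → AL0|MU1|ME0|BR1|rd1|wr2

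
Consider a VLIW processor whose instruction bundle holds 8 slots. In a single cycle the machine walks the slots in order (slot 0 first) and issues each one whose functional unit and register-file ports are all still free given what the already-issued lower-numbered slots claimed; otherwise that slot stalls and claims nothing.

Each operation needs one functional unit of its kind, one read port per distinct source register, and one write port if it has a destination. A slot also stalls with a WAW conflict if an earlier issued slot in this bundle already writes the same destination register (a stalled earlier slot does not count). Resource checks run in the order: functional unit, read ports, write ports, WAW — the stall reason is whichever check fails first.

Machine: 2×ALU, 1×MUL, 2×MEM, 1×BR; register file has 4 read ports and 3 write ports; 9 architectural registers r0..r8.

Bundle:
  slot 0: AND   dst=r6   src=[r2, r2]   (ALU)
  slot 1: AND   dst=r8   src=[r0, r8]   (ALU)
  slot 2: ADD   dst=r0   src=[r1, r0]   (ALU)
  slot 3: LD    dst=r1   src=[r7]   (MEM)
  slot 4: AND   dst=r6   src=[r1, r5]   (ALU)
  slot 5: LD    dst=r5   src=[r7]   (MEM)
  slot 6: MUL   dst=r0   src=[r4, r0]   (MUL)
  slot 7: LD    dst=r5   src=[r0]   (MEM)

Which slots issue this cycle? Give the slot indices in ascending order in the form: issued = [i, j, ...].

slot 0 (ALU): ISSUE — free A1,Mu1,Ld2,B1 rp3 wp2
slot 1 (ALU): ISSUE — free A0,Mu1,Ld2,B1 rp1 wp1
slot 2 (ALU): stall FU — free A0,Mu1,Ld2,B1 rp1 wp1
slot 3 (MEM): ISSUE — free A0,Mu1,Ld1,B1 rp0 wp0
slot 4 (ALU): stall FU — free A0,Mu1,Ld1,B1 rp0 wp0
slot 5 (MEM): stall RD_PORT — free A0,Mu1,Ld1,B1 rp0 wp0
slot 6 (MUL): stall RD_PORT — free A0,Mu1,Ld1,B1 rp0 wp0
slot 7 (MEM): stall RD_PORT — free A0,Mu1,Ld1,B1 rp0 wp0

issued = [0, 1, 3]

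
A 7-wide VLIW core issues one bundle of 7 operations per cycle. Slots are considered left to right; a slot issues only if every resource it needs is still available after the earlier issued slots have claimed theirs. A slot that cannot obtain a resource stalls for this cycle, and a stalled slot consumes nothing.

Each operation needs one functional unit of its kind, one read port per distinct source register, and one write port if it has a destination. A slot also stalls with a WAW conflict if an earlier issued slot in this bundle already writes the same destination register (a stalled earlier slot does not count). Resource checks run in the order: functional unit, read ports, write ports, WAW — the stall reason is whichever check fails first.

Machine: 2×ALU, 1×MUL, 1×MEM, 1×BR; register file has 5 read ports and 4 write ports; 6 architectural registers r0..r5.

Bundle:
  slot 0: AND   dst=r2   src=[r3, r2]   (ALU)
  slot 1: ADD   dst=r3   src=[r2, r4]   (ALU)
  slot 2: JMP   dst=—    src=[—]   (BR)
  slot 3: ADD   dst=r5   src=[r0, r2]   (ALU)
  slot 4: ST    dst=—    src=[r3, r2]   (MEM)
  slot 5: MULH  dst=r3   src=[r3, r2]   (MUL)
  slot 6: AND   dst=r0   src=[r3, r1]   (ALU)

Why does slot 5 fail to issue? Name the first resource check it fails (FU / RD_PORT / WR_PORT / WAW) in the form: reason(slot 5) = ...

[0] ALU needs rd=2 wr=1: ok; after: ALU=1 MUL=1 MEM=1 BR=1, R=3, W=3
[1] ALU needs rd=2 wr=1: ok; after: ALU=0 MUL=1 MEM=1 BR=1, R=1, W=2
[2] BR needs rd=0 wr=0: ok; after: ALU=0 MUL=1 MEM=1 BR=0, R=1, W=2
[3] ALU needs rd=2 wr=1: FU; after: ALU=0 MUL=1 MEM=1 BR=0, R=1, W=2
[4] MEM needs rd=2 wr=0: RD_PORT; after: ALU=0 MUL=1 MEM=1 BR=0, R=1, W=2
[5] MUL needs rd=2 wr=1: RD_PORT; after: ALU=0 MUL=1 MEM=1 BR=0, R=1, W=2
[6] ALU needs rd=2 wr=1: FU; after: ALU=0 MUL=1 MEM=1 BR=0, R=1, W=2

reason(slot 5) = RD_PORT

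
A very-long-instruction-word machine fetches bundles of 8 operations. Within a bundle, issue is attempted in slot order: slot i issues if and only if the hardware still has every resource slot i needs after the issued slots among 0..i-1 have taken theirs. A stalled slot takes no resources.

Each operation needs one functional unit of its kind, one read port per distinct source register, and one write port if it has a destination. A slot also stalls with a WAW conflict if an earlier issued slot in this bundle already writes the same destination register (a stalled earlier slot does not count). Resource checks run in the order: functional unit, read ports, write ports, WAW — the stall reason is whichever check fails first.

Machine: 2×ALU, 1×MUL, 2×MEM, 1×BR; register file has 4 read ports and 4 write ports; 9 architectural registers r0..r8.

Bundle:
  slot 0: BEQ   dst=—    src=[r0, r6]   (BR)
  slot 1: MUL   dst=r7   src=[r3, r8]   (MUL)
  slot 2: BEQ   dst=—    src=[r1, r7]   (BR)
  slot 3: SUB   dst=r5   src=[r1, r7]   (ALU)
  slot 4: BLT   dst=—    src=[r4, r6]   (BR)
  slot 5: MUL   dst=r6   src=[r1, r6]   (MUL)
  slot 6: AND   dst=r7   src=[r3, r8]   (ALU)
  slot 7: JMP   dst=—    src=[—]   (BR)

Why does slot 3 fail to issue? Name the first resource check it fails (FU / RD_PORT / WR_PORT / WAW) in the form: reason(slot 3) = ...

[0] BR needs rd=2 wr=0: ok; after: ALU=2 MUL=1 MEM=2 BR=0, R=2, W=4
[1] MUL needs rd=2 wr=1: ok; after: ALU=2 MUL=0 MEM=2 BR=0, R=0, W=3
[2] BR needs rd=2 wr=0: FU; after: ALU=2 MUL=0 MEM=2 BR=0, R=0, W=3
[3] ALU needs rd=2 wr=1: RD_PORT; after: ALU=2 MUL=0 MEM=2 BR=0, R=0, W=3
[4] BR needs rd=2 wr=0: FU; after: ALU=2 MUL=0 MEM=2 BR=0, R=0, W=3
[5] MUL needs rd=2 wr=1: FU; after: ALU=2 MUL=0 MEM=2 BR=0, R=0, W=3
[6] ALU needs rd=2 wr=1: RD_PORT; after: ALU=2 MUL=0 MEM=2 BR=0, R=0, W=3
[7] BR needs rd=0 wr=0: FU; after: ALU=2 MUL=0 MEM=2 BR=0, R=0, W=3

reason(slot 3) = RD_PORT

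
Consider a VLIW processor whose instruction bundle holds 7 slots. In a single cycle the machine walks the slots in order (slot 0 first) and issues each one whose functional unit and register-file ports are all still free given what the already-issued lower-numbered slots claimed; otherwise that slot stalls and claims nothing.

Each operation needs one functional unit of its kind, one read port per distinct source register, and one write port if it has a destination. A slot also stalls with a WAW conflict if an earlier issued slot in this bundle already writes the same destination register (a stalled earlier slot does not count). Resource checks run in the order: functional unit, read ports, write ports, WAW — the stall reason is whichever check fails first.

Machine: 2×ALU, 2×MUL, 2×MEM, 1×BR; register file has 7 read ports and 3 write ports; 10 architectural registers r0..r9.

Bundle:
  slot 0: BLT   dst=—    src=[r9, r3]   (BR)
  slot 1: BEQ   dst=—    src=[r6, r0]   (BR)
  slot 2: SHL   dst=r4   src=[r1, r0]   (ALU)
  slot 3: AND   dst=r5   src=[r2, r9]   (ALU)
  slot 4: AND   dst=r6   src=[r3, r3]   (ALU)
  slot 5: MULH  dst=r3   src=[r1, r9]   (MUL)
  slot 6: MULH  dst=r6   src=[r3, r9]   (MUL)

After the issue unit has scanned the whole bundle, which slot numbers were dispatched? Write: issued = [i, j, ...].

[0] BR needs rd=2 wr=0: ok; after: ALU=2 MUL=2 MEM=2 BR=0, R=5, W=3
[1] BR needs rd=2 wr=0: FU; after: ALU=2 MUL=2 MEM=2 BR=0, R=5, W=3
[2] ALU needs rd=2 wr=1: ok; after: ALU=1 MUL=2 MEM=2 BR=0, R=3, W=2
[3] ALU needs rd=2 wr=1: ok; after: ALU=0 MUL=2 MEM=2 BR=0, R=1, W=1
[4] ALU needs rd=1 wr=1: FU; after: ALU=0 MUL=2 MEM=2 BR=0, R=1, W=1
[5] MUL needs rd=2 wr=1: RD_PORT; after: ALU=0 MUL=2 MEM=2 BR=0, R=1, W=1
[6] MUL needs rd=2 wr=1: RD_PORT; after: ALU=0 MUL=2 MEM=2 BR=0, R=1, W=1

issued = [0, 2, 3]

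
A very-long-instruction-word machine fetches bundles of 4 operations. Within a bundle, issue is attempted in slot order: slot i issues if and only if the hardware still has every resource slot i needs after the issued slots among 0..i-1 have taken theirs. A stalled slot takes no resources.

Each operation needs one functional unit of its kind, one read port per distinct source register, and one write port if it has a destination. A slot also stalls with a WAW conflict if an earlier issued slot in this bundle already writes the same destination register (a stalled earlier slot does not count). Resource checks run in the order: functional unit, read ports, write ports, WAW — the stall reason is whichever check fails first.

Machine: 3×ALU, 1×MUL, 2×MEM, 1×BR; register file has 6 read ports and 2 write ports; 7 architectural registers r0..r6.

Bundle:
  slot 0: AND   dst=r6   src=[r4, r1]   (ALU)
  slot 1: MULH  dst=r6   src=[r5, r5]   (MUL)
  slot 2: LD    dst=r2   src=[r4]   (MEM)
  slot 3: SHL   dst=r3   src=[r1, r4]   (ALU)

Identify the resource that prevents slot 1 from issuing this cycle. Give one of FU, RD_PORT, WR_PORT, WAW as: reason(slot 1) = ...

#0 ALU src=r4,r1 dispatched  <A:2 Mu:1 Ld:2 B:1 rd:4 wr:1>
#1 MUL src=r5,r5 held:WAW  <A:2 Mu:1 Ld:2 B:1 rd:4 wr:1>
#2 MEM src=r4 dispatched  <A:2 Mu:1 Ld:1 B:1 rd:3 wr:0>
#3 ALU src=r1,r4 held:WR_PORT  <A:2 Mu:1 Ld:1 B:1 rd:3 wr:0>

reason(slot 1) = WAW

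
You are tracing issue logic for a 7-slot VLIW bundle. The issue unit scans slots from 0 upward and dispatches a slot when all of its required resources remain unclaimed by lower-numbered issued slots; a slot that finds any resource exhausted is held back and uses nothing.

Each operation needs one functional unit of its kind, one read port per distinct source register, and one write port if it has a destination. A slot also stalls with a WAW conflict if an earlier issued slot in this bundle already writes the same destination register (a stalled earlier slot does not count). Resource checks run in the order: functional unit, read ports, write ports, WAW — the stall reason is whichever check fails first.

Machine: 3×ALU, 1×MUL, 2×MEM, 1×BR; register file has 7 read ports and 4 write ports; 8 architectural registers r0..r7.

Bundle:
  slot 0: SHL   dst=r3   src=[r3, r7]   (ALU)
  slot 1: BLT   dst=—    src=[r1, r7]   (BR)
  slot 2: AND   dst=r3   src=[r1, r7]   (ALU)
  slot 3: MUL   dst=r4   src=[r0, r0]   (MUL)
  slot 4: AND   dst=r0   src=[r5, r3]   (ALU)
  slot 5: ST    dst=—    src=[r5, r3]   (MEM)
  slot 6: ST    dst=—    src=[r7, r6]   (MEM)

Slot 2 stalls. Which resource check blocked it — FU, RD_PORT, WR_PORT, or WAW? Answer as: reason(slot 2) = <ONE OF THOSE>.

#0 ALU src=r3,r7 dispatched  <A:2 Mu:1 Ld:2 B:1 rd:5 wr:3>
#1 BR src=r1,r7 dispatched  <A:2 Mu:1 Ld:2 B:0 rd:3 wr:3>
#2 ALU src=r1,r7 held:WAW  <A:2 Mu:1 Ld:2 B:0 rd:3 wr:3>
#3 MUL src=r0,r0 dispatched  <A:2 Mu:0 Ld:2 B:0 rd:2 wr:2>
#4 ALU src=r5,r3 dispatched  <A:1 Mu:0 Ld:2 B:0 rd:0 wr:1>
#5 MEM src=r5,r3 held:RD_PORT  <A:1 Mu:0 Ld:2 B:0 rd:0 wr:1>
#6 MEM src=r7,r6 held:RD_PORT  <A:1 Mu:0 Ld:2 B:0 rd:0 wr:1>

reason(slot 2) = WAW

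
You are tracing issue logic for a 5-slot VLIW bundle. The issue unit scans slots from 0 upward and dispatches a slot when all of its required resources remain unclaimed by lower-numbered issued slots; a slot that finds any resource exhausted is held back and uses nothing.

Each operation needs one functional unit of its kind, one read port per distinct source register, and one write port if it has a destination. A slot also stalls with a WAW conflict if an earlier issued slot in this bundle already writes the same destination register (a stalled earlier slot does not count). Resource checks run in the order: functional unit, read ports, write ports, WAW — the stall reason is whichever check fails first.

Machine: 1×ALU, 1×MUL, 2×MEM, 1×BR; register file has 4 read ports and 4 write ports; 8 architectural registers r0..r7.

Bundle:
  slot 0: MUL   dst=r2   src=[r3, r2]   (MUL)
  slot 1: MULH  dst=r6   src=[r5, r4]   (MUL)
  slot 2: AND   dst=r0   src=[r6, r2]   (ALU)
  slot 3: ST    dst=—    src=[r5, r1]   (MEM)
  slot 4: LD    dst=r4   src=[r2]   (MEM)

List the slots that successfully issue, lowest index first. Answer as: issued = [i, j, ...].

#0 MUL src=r3,r2 dispatched  <A:1 Mu:0 Ld:2 B:1 rd:2 wr:3>
#1 MUL src=r5,r4 held:FU  <A:1 Mu:0 Ld:2 B:1 rd:2 wr:3>
#2 ALU src=r6,r2 dispatched  <A:0 Mu:0 Ld:2 B:1 rd:0 wr:2>
#3 MEM src=r5,r1 held:RD_PORT  <A:0 Mu:0 Ld:2 B:1 rd:0 wr:2>
#4 MEM src=r2 held:RD_PORT  <A:0 Mu:0 Ld:2 B:1 rd:0 wr:2>

issued = [0, 2]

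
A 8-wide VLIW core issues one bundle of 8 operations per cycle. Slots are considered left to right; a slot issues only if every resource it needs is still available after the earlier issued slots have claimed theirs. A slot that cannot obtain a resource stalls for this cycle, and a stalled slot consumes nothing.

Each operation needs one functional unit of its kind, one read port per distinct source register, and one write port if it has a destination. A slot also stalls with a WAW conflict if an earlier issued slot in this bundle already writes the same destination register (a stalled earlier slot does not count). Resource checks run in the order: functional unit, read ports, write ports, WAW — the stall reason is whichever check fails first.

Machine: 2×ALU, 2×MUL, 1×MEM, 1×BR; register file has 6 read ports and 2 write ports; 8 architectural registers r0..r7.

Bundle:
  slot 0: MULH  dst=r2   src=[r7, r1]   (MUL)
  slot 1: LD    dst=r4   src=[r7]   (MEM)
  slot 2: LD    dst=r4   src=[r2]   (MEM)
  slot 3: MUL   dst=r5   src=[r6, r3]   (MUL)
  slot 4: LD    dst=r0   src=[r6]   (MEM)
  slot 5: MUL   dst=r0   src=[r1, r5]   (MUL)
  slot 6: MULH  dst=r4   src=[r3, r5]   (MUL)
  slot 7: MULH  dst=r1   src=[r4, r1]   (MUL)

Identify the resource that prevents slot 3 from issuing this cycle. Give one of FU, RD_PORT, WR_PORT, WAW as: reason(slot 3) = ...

#0 MUL src=r7,r1 dispatched  <A:2 Mu:1 Ld:1 B:1 rd:4 wr:1>
#1 MEM src=r7 dispatched  <A:2 Mu:1 Ld:0 B:1 rd:3 wr:0>
#2 MEM src=r2 held:FU  <A:2 Mu:1 Ld:0 B:1 rd:3 wr:0>
#3 MUL src=r6,r3 held:WR_PORT  <A:2 Mu:1 Ld:0 B:1 rd:3 wr:0>
#4 MEM src=r6 held:FU  <A:2 Mu:1 Ld:0 B:1 rd:3 wr:0>
#5 MUL src=r1,r5 held:WR_PORT  <A:2 Mu:1 Ld:0 B:1 rd:3 wr:0>
#6 MUL src=r3,r5 held:WR_PORT  <A:2 Mu:1 Ld:0 B:1 rd:3 wr:0>
#7 MUL src=r4,r1 held:WR_PORT  <A:2 Mu:1 Ld:0 B:1 rd:3 wr:0>

reason(slot 3) = WR_PORT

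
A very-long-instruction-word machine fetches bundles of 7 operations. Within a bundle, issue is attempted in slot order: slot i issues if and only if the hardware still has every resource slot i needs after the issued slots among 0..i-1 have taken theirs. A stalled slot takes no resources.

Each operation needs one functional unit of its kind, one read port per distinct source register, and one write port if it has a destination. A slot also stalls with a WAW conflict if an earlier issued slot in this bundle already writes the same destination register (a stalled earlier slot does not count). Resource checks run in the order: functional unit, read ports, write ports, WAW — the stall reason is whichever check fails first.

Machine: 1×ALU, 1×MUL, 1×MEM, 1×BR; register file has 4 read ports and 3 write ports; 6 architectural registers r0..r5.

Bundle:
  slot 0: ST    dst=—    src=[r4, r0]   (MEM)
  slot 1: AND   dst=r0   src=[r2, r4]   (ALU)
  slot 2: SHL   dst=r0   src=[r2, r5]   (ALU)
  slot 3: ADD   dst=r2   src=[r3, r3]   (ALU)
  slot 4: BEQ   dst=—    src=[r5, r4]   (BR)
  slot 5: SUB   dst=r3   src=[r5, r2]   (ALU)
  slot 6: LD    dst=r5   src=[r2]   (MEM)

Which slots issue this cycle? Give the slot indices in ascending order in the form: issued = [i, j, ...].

issued = [0, 1]

(0) want 1×MEM +2rd +0wr — yes → AL1|MU1|ME0|BR1|rd2|wr3
(1) want 1×ALU +2rd +1wr — yes → AL0|MU1|ME0|BR1|rd0|wr2
(2) want 1×ALU +2rd +1wr — FU → AL0|MU1|ME0|BR1|rd0|wr2
(3) want 1×ALU +1rd +1wr — FU → AL0|MU1|ME0|BR1|rd0|wr2
(4) want 1×BR +2rd +0wr — RD_PORT → AL0|MU1|ME0|BR1|rd0|wr2
(5) want 1×ALU +2rd +1wr — FU → AL0|MU1|ME0|BR1|rd0|wr2
(6) want 1×MEM +1rd +1wr — FU → AL0|MU1|ME0|BR1|rd0|wr2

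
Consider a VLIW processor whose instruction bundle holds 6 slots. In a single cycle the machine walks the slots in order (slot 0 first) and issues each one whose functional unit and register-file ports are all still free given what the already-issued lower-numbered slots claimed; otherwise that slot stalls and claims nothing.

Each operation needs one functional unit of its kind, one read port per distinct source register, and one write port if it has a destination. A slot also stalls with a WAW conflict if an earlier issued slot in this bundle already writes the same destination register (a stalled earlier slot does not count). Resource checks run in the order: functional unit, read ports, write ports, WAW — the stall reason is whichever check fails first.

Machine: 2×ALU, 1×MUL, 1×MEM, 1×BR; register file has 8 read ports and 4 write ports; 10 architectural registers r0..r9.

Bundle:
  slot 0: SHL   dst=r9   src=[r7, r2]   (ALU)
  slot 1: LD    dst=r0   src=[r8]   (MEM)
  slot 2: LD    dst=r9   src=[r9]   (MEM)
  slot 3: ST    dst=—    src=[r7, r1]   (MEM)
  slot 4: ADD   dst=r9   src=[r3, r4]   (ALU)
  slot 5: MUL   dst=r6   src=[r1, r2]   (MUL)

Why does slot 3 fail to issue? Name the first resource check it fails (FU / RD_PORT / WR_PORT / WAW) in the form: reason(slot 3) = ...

reason(slot 3) = FU

  0. ALU→r9 ⇒ go  {1A/1Mu/1Ld/1B | 6r 3w}
  1. MEM→r0 ⇒ go  {1A/1Mu/0Ld/1B | 5r 2w}
  2. MEM→r9 ⇒ no(FU)  {1A/1Mu/0Ld/1B | 5r 2w}
  3. MEM ⇒ no(FU)  {1A/1Mu/0Ld/1B | 5r 2w}
  4. ALU→r9 ⇒ no(WAW)  {1A/1Mu/0Ld/1B | 5r 2w}
  5. MUL→r6 ⇒ go  {1A/0Mu/0Ld/1B | 3r 1w}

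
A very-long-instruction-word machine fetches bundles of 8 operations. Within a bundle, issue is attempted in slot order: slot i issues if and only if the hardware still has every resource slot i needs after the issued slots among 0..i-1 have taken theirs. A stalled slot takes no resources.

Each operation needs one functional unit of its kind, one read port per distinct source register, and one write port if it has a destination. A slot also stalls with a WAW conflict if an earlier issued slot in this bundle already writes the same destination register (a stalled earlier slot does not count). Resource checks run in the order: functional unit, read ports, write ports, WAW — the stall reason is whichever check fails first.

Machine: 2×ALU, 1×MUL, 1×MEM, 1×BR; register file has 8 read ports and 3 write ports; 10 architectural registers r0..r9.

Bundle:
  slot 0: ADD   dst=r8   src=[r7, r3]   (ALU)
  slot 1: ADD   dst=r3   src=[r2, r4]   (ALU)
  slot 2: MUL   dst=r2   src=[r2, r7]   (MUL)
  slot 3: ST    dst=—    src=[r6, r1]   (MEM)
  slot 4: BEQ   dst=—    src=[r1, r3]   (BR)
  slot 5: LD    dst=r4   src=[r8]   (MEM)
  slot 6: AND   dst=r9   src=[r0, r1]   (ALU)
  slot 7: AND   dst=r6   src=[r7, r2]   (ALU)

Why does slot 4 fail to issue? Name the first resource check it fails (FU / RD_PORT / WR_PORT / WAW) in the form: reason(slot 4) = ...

reason(slot 4) = RD_PORT

slot 0 (ALU): ISSUE — free A1,Mu1,Ld1,B1 rp6 wp2
slot 1 (ALU): ISSUE — free A0,Mu1,Ld1,B1 rp4 wp1
slot 2 (MUL): ISSUE — free A0,Mu0,Ld1,B1 rp2 wp0
slot 3 (MEM): ISSUE — free A0,Mu0,Ld0,B1 rp0 wp0
slot 4 (BR): stall RD_PORT — free A0,Mu0,Ld0,B1 rp0 wp0
slot 5 (MEM): stall FU — free A0,Mu0,Ld0,B1 rp0 wp0
slot 6 (ALU): stall FU — free A0,Mu0,Ld0,B1 rp0 wp0
slot 7 (ALU): stall FU — free A0,Mu0,Ld0,B1 rp0 wp0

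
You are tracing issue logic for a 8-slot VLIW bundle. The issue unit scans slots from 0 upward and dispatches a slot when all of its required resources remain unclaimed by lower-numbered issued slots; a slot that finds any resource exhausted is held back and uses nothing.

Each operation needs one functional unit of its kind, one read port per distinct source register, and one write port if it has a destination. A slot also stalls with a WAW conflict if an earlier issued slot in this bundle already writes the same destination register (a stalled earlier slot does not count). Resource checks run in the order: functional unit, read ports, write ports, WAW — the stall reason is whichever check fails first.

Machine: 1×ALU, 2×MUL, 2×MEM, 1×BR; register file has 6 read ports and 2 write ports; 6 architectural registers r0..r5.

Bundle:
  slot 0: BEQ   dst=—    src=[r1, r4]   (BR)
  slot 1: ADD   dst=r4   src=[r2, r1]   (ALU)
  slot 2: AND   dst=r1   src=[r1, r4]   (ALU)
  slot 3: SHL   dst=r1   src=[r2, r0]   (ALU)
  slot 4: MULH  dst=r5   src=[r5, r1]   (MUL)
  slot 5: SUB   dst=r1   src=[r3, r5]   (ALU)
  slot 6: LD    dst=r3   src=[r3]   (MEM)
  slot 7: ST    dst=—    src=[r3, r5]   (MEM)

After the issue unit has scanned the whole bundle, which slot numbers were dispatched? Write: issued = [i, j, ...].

  0. BR ⇒ go  {1A/2Mu/2Ld/0B | 4r 2w}
  1. ALU→r4 ⇒ go  {0A/2Mu/2Ld/0B | 2r 1w}
  2. ALU→r1 ⇒ no(FU)  {0A/2Mu/2Ld/0B | 2r 1w}
  3. ALU→r1 ⇒ no(FU)  {0A/2Mu/2Ld/0B | 2r 1w}
  4. MUL→r5 ⇒ go  {0A/1Mu/2Ld/0B | 0r 0w}
  5. ALU→r1 ⇒ no(FU)  {0A/1Mu/2Ld/0B | 0r 0w}
  6. MEM→r3 ⇒ no(RD_PORT)  {0A/1Mu/2Ld/0B | 0r 0w}
  7. MEM ⇒ no(RD_PORT)  {0A/1Mu/2Ld/0B | 0r 0w}

issued = [0, 1, 4]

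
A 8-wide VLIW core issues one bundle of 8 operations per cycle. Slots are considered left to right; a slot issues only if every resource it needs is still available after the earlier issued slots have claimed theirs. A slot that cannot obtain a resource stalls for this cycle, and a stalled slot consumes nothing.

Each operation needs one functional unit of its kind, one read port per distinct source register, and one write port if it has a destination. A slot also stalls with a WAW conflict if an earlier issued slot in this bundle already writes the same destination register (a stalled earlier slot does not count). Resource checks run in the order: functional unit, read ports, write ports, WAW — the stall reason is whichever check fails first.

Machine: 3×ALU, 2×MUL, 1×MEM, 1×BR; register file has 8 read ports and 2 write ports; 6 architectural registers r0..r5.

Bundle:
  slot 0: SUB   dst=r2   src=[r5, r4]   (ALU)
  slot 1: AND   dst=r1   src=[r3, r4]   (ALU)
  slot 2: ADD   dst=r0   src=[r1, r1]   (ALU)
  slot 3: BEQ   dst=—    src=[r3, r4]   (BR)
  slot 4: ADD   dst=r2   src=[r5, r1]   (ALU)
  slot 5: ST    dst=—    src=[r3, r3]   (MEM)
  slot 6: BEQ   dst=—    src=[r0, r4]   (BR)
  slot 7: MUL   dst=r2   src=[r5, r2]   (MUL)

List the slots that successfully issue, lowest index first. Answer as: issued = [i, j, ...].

(0) want 1×ALU +2rd +1wr — yes → AL2|MU2|ME1|BR1|rd6|wr1
(1) want 1×ALU +2rd +1wr — yes → AL1|MU2|ME1|BR1|rd4|wr0
(2) want 1×ALU +1rd +1wr — WR_PORT → AL1|MU2|ME1|BR1|rd4|wr0
(3) want 1×BR +2rd +0wr — yes → AL1|MU2|ME1|BR0|rd2|wr0
(4) want 1×ALU +2rd +1wr — WR_PORT → AL1|MU2|ME1|BR0|rd2|wr0
(5) want 1×MEM +1rd +0wr — yes → AL1|MU2|ME0|BR0|rd1|wr0
(6) want 1×BR +2rd +0wr — FU → AL1|MU2|ME0|BR0|rd1|wr0
(7) want 1×MUL +2rd +1wr — RD_PORT → AL1|MU2|ME0|BR0|rd1|wr0

issued = [0, 1, 3, 5]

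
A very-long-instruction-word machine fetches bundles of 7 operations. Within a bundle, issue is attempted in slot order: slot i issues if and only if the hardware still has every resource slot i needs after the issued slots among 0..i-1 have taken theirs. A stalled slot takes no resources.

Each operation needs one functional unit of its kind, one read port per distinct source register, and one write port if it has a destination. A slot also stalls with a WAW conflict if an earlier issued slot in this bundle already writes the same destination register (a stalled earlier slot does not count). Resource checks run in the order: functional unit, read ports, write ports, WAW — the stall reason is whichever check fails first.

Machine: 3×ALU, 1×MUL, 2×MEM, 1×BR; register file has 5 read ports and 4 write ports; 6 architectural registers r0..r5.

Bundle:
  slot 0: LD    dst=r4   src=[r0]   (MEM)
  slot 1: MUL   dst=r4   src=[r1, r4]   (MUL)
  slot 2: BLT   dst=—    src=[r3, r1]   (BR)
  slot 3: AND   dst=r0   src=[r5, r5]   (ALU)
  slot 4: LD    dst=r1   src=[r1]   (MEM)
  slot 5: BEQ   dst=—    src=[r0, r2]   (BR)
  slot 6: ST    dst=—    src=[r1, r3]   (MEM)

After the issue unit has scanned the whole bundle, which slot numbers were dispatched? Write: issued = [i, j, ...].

[0] MEM needs rd=1 wr=1: ok; after: ALU=3 MUL=1 MEM=1 BR=1, R=4, W=3
[1] MUL needs rd=2 wr=1: WAW; after: ALU=3 MUL=1 MEM=1 BR=1, R=4, W=3
[2] BR needs rd=2 wr=0: ok; after: ALU=3 MUL=1 MEM=1 BR=0, R=2, W=3
[3] ALU needs rd=1 wr=1: ok; after: ALU=2 MUL=1 MEM=1 BR=0, R=1, W=2
[4] MEM needs rd=1 wr=1: ok; after: ALU=2 MUL=1 MEM=0 BR=0, R=0, W=1
[5] BR needs rd=2 wr=0: FU; after: ALU=2 MUL=1 MEM=0 BR=0, R=0, W=1
[6] MEM needs rd=2 wr=0: FU; after: ALU=2 MUL=1 MEM=0 BR=0, R=0, W=1

issued = [0, 2, 3, 4]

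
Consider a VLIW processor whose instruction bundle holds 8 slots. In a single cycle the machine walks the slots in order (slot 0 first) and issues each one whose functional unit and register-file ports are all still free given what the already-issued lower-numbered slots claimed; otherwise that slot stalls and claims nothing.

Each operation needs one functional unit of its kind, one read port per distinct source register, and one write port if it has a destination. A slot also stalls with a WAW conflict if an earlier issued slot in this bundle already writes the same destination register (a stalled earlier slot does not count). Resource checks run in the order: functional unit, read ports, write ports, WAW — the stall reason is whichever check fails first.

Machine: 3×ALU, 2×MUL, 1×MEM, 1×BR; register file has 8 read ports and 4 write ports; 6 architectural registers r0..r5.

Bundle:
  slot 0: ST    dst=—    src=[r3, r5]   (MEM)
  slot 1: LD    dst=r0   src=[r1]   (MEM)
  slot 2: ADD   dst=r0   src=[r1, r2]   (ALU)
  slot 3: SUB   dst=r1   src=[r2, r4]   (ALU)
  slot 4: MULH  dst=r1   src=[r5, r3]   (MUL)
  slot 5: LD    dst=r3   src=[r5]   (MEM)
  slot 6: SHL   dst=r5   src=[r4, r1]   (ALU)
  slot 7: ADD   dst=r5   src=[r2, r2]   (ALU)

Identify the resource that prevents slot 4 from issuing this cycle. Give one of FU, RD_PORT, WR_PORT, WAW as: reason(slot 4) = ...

[0] MEM needs rd=2 wr=0: ok; after: ALU=3 MUL=2 MEM=0 BR=1, R=6, W=4
[1] MEM needs rd=1 wr=1: FU; after: ALU=3 MUL=2 MEM=0 BR=1, R=6, W=4
[2] ALU needs rd=2 wr=1: ok; after: ALU=2 MUL=2 MEM=0 BR=1, R=4, W=3
[3] ALU needs rd=2 wr=1: ok; after: ALU=1 MUL=2 MEM=0 BR=1, R=2, W=2
[4] MUL needs rd=2 wr=1: WAW; after: ALU=1 MUL=2 MEM=0 BR=1, R=2, W=2
[5] MEM needs rd=1 wr=1: FU; after: ALU=1 MUL=2 MEM=0 BR=1, R=2, W=2
[6] ALU needs rd=2 wr=1: ok; after: ALU=0 MUL=2 MEM=0 BR=1, R=0, W=1
[7] ALU needs rd=1 wr=1: FU; after: ALU=0 MUL=2 MEM=0 BR=1, R=0, W=1

reason(slot 4) = WAW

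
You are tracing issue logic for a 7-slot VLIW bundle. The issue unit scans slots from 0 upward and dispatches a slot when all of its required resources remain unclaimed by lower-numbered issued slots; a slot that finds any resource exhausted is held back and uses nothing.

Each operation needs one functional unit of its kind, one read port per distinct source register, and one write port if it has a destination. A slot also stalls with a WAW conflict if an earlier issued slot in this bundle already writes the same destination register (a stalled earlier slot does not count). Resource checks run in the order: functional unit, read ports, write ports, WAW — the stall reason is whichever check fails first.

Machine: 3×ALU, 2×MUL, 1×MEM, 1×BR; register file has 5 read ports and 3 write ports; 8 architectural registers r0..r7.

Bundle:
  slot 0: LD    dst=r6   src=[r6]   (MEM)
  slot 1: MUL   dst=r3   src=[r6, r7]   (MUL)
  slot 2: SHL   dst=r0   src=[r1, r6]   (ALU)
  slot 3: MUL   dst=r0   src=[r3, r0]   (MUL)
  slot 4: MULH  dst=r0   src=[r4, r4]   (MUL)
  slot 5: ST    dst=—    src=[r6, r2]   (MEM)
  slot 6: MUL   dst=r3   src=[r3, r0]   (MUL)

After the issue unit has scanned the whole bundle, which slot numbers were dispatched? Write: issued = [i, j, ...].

issued = [0, 1, 2]

(0) want 1×MEM +1rd +1wr — yes → AL3|MU2|ME0|BR1|rd4|wr2
(1) want 1×MUL +2rd +1wr — yes → AL3|MU1|ME0|BR1|rd2|wr1
(2) want 1×ALU +2rd +1wr — yes → AL2|MU1|ME0|BR1|rd0|wr0
(3) want 1×MUL +2rd +1wr — RD_PORT → AL2|MU1|ME0|BR1|rd0|wr0
(4) want 1×MUL +1rd +1wr — RD_PORT → AL2|MU1|ME0|BR1|rd0|wr0
(5) want 1×MEM +2rd +0wr — FU → AL2|MU1|ME0|BR1|rd0|wr0
(6) want 1×MUL +2rd +1wr — RD_PORT → AL2|MU1|ME0|BR1|rd0|wr0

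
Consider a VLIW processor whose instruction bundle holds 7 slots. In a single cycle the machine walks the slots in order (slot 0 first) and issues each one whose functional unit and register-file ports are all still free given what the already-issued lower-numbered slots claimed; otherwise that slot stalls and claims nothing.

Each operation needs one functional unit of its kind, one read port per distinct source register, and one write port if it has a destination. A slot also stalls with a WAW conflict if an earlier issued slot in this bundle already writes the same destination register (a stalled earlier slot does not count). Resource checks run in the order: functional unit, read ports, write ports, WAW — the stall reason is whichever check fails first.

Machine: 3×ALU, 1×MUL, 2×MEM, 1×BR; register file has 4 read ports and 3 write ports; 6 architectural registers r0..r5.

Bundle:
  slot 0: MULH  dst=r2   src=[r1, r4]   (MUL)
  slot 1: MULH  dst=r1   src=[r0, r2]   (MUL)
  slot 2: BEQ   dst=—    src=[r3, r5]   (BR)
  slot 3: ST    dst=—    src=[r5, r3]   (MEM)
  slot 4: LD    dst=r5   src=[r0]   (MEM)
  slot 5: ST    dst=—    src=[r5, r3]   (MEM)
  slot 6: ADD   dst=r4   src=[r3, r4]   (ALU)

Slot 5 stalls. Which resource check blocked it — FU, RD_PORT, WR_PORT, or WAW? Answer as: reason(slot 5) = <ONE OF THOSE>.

reason(slot 5) = RD_PORT

(0) want 1×MUL +2rd +1wr — yes → AL3|MU0|ME2|BR1|rd2|wr2
(1) want 1×MUL +2rd +1wr — FU → AL3|MU0|ME2|BR1|rd2|wr2
(2) want 1×BR +2rd +0wr — yes → AL3|MU0|ME2|BR0|rd0|wr2
(3) want 1×MEM +2rd +0wr — RD_PORT → AL3|MU0|ME2|BR0|rd0|wr2
(4) want 1×MEM +1rd +1wr — RD_PORT → AL3|MU0|ME2|BR0|rd0|wr2
(5) want 1×MEM +2rd +0wr — RD_PORT → AL3|MU0|ME2|BR0|rd0|wr2
(6) want 1×ALU +2rd +1wr — RD_PORT → AL3|MU0|ME2|BR0|rd0|wr2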